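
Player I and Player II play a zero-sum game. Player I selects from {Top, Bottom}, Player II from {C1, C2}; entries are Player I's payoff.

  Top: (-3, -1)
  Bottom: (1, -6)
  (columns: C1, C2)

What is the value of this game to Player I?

Row minima: Top → -3, Bottom → -6; maximin = -3.
Column maxima: C1 → 1, C2 → -1; minimax = -1.
-3 ≠ -1, so there is no saddle point; optimal play is mixed.
Let Player I play Top with probability p. Expected payoff against C1: (-3)p + 1(1−p) = −4p + 1; against C2: (-1)p + (-6)(1−p) = 5p − 6.
Setting these equal: −4p + 1 = 5p − 6 ⇒ −9p = -7 ⇒ p = 7/9, and the value is (-4)·(7/9) + 1 = -19/9.
For Player II: with q = P(C1), equating Top's and Bottom's payoffs gives −2q − 1 = 7q − 6 ⇒ q = 5/9.

-19/9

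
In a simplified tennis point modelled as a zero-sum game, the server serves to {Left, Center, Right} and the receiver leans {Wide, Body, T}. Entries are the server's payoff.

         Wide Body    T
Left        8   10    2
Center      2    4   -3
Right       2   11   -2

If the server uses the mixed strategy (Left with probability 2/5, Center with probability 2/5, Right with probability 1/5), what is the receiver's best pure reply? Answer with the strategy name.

If the receiver plays Wide, the server's expected payoff is (2/5)·8 + (2/5)·2 + (1/5)·2 = 22/5.
If the receiver plays Body, the server's expected payoff is (2/5)·10 + (2/5)·4 + (1/5)·11 = 39/5.
If the receiver plays T, the server's expected payoff is (2/5)·2 + (2/5)·(-3) + (1/5)·(-2) = -4/5.
The receiver minimizes the server's payoff; the smallest is -4/5, so the best response is T.

T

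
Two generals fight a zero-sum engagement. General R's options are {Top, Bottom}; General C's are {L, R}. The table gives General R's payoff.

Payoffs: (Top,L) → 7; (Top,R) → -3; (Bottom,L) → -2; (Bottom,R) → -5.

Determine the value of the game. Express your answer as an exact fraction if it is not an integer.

-3

Row minima: Top → -3, Bottom → -5; maximin = -3.
Column maxima: L → 7, R → -3; minimax = -3.
Since maximin = minimax = -3, there is a saddle point and the value is -3.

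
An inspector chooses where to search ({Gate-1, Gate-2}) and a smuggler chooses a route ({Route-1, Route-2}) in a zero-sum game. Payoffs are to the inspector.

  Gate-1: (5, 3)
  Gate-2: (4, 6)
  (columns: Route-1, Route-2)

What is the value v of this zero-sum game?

Row minima: Gate-1 → 3, Gate-2 → 4; maximin = 4.
Column maxima: Route-1 → 5, Route-2 → 6; minimax = 5.
4 ≠ 5, so there is no saddle point; optimal play is mixed.
Let the inspector play Gate-1 with probability p. Expected payoff against Route-1: 5p + 4(1−p) = p + 4; against Route-2: 3p + 6(1−p) = −3p + 6.
Setting these equal: p + 4 = −3p + 6 ⇒ 4p = 2 ⇒ p = 1/2, and the value is (1)·(1/2) + 4 = 9/2.
For the smuggler: with q = P(Route-1), equating Gate-1's and Gate-2's payoffs gives 2q + 3 = −2q + 6 ⇒ q = 3/4.

9/2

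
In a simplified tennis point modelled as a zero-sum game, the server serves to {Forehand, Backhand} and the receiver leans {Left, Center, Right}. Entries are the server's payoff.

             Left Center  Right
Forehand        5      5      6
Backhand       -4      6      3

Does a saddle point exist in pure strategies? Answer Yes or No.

Row minima: Forehand → 5, Backhand → -4; maximin = 5.
Column maxima: Left → 5, Center → 6, Right → 6; minimax = 5.
maximin = minimax = 5, so a saddle point exists.

Yes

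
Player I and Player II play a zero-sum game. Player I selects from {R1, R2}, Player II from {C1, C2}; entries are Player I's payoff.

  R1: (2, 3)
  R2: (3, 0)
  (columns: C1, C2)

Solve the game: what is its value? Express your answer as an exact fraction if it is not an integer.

9/4

Row minima: R1 → 2, R2 → 0; maximin = 2.
Column maxima: C1 → 3, C2 → 3; minimax = 3.
2 ≠ 3, so there is no saddle point; optimal play is mixed.
Let Player I play R1 with probability p. Expected payoff against C1: 2p + 3(1−p) = −p + 3; against C2: 3p + 0(1−p) = 3p.
Setting these equal: −p + 3 = 3p ⇒ −4p = -3 ⇒ p = 3/4, and the value is (-1)·(3/4) + 3 = 9/4.
For Player II: with q = P(C1), equating R1's and R2's payoffs gives −q + 3 = 3q ⇒ q = 3/4.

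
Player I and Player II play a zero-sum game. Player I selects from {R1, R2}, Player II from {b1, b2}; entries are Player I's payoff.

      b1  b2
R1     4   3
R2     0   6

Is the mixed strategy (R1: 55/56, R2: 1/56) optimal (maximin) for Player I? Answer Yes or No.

Against b1 this mix gives (55/56)·4 + (1/56)·0 = 55/14.
Against b2 this mix gives (55/56)·3 + (1/56)·6 = 171/56.
Player II will play b2, holding Player I to 171/56. Shifting weight toward the row that does better against b2 would raise this floor (the equalizing mix achieves 24/7 against both b2 and b1), so the proposed strategy is not optimal.

No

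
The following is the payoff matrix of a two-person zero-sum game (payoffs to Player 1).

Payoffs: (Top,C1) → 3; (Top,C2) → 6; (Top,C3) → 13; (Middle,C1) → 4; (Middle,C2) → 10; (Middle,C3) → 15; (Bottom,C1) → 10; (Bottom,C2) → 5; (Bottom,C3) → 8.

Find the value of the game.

80/11

Row minima: Top → 3, Middle → 4, Bottom → 5; maximin = 5.
Column maxima: C1 → 10, C2 → 10, C3 → 15; minimax = 10.
5 ≠ 10, so there is no saddle point; optimal play is mixed.
Top is strictly dominated by Middle, so Player 1 never plays it.
C3 is strictly dominated by C2 (it gives Player 1 strictly more in every row), so Player 2 never plays it.
On the remaining 2×2 (Middle, Bottom vs C1, C2):
Let Player 1 play Middle with probability p. Expected payoff against C1: 4p + 10(1−p) = −6p + 10; against C2: 10p + 5(1−p) = 5p + 5.
Setting these equal: −6p + 10 = 5p + 5 ⇒ −11p = -5 ⇒ p = 5/11, and the value is (-6)·(5/11) + 10 = 80/11.
For Player 2: with q = P(C1), equating Middle's and Bottom's payoffs gives −6q + 10 = 5q + 5 ⇒ q = 5/11.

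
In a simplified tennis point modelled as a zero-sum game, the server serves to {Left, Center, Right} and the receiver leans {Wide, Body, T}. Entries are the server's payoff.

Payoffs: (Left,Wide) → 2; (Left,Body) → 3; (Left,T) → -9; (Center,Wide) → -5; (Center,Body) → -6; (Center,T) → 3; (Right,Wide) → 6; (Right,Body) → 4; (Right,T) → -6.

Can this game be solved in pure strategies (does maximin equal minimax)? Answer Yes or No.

No

Row minima: Left → -9, Center → -6, Right → -6; maximin = -6.
Column maxima: Wide → 6, Body → 4, T → 3; minimax = 3.
-6 ≠ 3, so no pure-strategy equilibrium exists.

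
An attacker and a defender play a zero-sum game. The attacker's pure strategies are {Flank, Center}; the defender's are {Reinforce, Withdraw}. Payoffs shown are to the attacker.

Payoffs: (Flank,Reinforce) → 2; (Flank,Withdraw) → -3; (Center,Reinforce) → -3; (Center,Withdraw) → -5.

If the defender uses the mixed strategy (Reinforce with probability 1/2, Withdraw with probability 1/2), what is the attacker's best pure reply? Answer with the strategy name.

Flank

Expected payoff of Flank: (1/2)·2 + (1/2)·(-3) = -1/2.
Expected payoff of Center: (1/2)·(-3) + (1/2)·(-5) = -4.
The largest is -1/2, so the attacker's best response is Flank.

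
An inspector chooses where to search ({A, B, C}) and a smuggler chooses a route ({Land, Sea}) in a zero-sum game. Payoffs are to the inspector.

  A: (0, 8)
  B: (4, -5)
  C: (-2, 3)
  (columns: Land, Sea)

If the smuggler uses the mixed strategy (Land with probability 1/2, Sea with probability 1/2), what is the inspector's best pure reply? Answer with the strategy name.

Expected payoff of A: (1/2)·0 + (1/2)·8 = 4.
Expected payoff of B: (1/2)·4 + (1/2)·(-5) = -1/2.
Expected payoff of C: (1/2)·(-2) + (1/2)·3 = 1/2.
The largest is 4, so the inspector's best response is A.

A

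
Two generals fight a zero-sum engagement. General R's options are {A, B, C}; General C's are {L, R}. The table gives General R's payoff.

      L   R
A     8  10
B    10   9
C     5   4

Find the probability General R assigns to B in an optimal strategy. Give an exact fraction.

Row minima: A → 8, B → 9, C → 4; maximin = 9.
Column maxima: L → 10, R → 10; minimax = 10.
9 ≠ 10, so there is no saddle point; optimal play is mixed.
C is strictly dominated by A, so General R never plays it.
On the remaining 2×2 (A, B vs L, R):
Let General R play A with probability p. Expected payoff against L: 8p + 10(1−p) = −2p + 10; against R: 10p + 9(1−p) = p + 9.
Setting these equal: −2p + 10 = p + 9 ⇒ −3p = -1 ⇒ p = 1/3, and the value is (-2)·(1/3) + 10 = 28/3.
For General C: with q = P(L), equating A's and B's payoffs gives −2q + 10 = q + 9 ⇒ q = 1/3.

2/3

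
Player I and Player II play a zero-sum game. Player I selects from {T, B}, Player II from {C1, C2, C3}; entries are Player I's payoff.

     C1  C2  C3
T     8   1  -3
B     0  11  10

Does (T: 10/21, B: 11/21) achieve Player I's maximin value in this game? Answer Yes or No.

Yes

Against C1 this mix gives (10/21)·8 + (11/21)·0 = 80/21.
Against C2 this mix gives (10/21)·1 + (11/21)·11 = 131/21.
Against C3 this mix gives (10/21)·(-3) + (11/21)·10 = 80/21.
All of Player II's active replies (C1, C3) yield 80/21, and no column does worse for Player I. The mix makes Player II indifferent and guarantees 80/21, so it is optimal.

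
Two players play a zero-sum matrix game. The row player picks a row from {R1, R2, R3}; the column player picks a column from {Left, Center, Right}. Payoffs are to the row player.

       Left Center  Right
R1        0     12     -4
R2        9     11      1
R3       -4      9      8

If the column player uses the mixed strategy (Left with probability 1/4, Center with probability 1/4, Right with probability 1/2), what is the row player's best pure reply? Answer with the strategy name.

Expected payoff of R1: (1/4)·0 + (1/4)·12 + (1/2)·(-4) = 1.
Expected payoff of R2: (1/4)·9 + (1/4)·11 + (1/2)·1 = 11/2.
Expected payoff of R3: (1/4)·(-4) + (1/4)·9 + (1/2)·8 = 21/4.
The largest is 11/2, so the row player's best response is R2.

R2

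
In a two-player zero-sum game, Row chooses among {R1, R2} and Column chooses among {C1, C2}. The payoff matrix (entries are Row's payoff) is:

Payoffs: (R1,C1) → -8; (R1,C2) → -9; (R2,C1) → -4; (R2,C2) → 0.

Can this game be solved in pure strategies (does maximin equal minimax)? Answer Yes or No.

Yes

Row minima: R1 → -9, R2 → -4; maximin = -4.
Column maxima: C1 → -4, C2 → 0; minimax = -4.
maximin = minimax = -4, so a saddle point exists.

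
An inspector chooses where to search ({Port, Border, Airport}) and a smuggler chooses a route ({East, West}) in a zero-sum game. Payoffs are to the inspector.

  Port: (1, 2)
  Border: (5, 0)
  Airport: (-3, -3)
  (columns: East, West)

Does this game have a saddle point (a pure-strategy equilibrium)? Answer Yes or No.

No

Row minima: Port → 1, Border → 0, Airport → -3; maximin = 1.
Column maxima: East → 5, West → 2; minimax = 2.
1 ≠ 2, so no pure-strategy equilibrium exists.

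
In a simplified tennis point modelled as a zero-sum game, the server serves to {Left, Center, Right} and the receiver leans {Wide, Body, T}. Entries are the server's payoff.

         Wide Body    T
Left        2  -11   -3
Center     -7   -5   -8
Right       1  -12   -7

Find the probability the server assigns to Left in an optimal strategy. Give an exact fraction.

3/11

Row minima: Left → -11, Center → -8, Right → -12; maximin = -8.
Column maxima: Wide → 2, Body → -5, T → -3; minimax = -5.
-8 ≠ -5, so there is no saddle point; optimal play is mixed.
Right is strictly dominated by Left, so the server never plays it.
Wide is strictly dominated by T (it gives the server strictly more in every row), so the receiver never plays it.
On the remaining 2×2 (Left, Center vs Body, T):
Let the server play Left with probability p. Expected payoff against Body: (-11)p + (-5)(1−p) = −6p − 5; against T: (-3)p + (-8)(1−p) = 5p − 8.
Setting these equal: −6p − 5 = 5p − 8 ⇒ −11p = -3 ⇒ p = 3/11, and the value is (-6)·(3/11) − 5 = -73/11.
For the receiver: with q = P(Body), equating Left's and Center's payoffs gives −8q − 3 = 3q − 8 ⇒ q = 5/11.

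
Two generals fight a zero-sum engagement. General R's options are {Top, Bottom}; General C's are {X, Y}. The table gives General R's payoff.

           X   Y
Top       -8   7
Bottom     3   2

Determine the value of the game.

Row minima: Top → -8, Bottom → 2; maximin = 2.
Column maxima: X → 3, Y → 7; minimax = 3.
2 ≠ 3, so there is no saddle point; optimal play is mixed.
Let General R play Top with probability p. Expected payoff against X: (-8)p + 3(1−p) = −11p + 3; against Y: 7p + 2(1−p) = 5p + 2.
Setting these equal: −11p + 3 = 5p + 2 ⇒ −16p = -1 ⇒ p = 1/16, and the value is (-11)·(1/16) + 3 = 37/16.
For General C: with q = P(X), equating Top's and Bottom's payoffs gives −15q + 7 = q + 2 ⇒ q = 5/16.

37/16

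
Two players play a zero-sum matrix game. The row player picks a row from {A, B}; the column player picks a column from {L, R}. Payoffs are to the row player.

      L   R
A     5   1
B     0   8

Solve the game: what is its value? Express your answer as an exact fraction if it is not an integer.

Row minima: A → 1, B → 0; maximin = 1.
Column maxima: L → 5, R → 8; minimax = 5.
1 ≠ 5, so there is no saddle point; optimal play is mixed.
Let the row player play A with probability p. Expected payoff against L: 5p + 0(1−p) = 5p; against R: 1p + 8(1−p) = −7p + 8.
Setting these equal: 5p = −7p + 8 ⇒ 12p = 8 ⇒ p = 2/3, and the value is (5)·(2/3) = 10/3.
For the column player: with q = P(L), equating A's and B's payoffs gives 4q + 1 = −8q + 8 ⇒ q = 7/12.

10/3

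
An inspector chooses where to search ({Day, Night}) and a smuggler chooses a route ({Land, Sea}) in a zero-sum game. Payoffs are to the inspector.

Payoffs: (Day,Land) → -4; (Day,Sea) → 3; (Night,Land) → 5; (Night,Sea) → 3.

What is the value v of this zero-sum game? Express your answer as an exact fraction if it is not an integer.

3

Row minima: Day → -4, Night → 3; maximin = 3.
Column maxima: Land → 5, Sea → 3; minimax = 3.
Since maximin = minimax = 3, there is a saddle point and the value is 3.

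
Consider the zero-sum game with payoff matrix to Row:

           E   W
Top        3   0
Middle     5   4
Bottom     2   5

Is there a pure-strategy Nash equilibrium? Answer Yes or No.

Row minima: Top → 0, Middle → 4, Bottom → 2; maximin = 4.
Column maxima: E → 5, W → 5; minimax = 5.
4 ≠ 5, so no pure-strategy equilibrium exists.

No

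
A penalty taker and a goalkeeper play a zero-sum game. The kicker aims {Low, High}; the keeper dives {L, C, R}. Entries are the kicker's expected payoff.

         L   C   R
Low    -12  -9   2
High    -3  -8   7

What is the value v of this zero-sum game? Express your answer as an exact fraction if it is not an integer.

-8

Row minima: Low → -12, High → -8; maximin = -8.
Column maxima: L → -3, C → -8, R → 7; minimax = -8.
Since maximin = minimax = -8, there is a saddle point and the value is -8.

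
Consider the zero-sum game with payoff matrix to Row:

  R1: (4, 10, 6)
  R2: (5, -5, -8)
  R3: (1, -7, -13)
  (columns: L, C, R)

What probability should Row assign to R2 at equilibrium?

Row minima: R1 → 4, R2 → -8, R3 → -13; maximin = 4.
Column maxima: L → 5, C → 10, R → 6; minimax = 5.
4 ≠ 5, so there is no saddle point; optimal play is mixed.
R3 is strictly dominated by R1, so Row never plays it.
C is strictly dominated by R (it gives Row strictly more in every row), so Column never plays it.
On the remaining 2×2 (R1, R2 vs L, R):
Let Row play R1 with probability p. Expected payoff against L: 4p + 5(1−p) = −p + 5; against R: 6p + (-8)(1−p) = 14p − 8.
Setting these equal: −p + 5 = 14p − 8 ⇒ −15p = -13 ⇒ p = 13/15, and the value is (-1)·(13/15) + 5 = 62/15.
For Column: with q = P(L), equating R1's and R2's payoffs gives −2q + 6 = 13q − 8 ⇒ q = 14/15.

2/15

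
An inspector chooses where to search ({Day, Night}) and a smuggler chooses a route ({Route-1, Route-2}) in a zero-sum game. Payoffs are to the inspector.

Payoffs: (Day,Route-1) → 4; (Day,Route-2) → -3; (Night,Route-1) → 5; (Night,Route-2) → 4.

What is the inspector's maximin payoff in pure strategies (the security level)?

Row minima: Day → -3, Night → 4.
The best of these is 4.

4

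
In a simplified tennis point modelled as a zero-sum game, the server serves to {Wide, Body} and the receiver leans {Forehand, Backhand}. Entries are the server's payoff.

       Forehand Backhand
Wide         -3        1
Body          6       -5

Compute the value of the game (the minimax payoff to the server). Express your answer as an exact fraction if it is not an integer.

-3/5

Row minima: Wide → -3, Body → -5; maximin = -3.
Column maxima: Forehand → 6, Backhand → 1; minimax = 1.
-3 ≠ 1, so there is no saddle point; optimal play is mixed.
Let the server play Wide with probability p. Expected payoff against Forehand: (-3)p + 6(1−p) = −9p + 6; against Backhand: 1p + (-5)(1−p) = 6p − 5.
Setting these equal: −9p + 6 = 6p − 5 ⇒ −15p = -11 ⇒ p = 11/15, and the value is (-9)·(11/15) + 6 = -3/5.
For the receiver: with q = P(Forehand), equating Wide's and Body's payoffs gives −4q + 1 = 11q − 5 ⇒ q = 2/5.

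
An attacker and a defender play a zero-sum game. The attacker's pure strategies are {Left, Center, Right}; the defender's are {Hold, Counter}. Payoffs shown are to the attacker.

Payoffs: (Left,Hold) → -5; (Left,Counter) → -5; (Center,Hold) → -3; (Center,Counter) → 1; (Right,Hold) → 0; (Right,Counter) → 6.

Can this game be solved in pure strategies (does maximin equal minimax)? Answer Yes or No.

Row minima: Left → -5, Center → -3, Right → 0; maximin = 0.
Column maxima: Hold → 0, Counter → 6; minimax = 0.
maximin = minimax = 0, so a saddle point exists.

Yes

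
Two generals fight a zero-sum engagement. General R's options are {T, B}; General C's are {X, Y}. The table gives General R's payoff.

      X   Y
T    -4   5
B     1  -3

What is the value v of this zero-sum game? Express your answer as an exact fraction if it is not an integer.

Row minima: T → -4, B → -3; maximin = -3.
Column maxima: X → 1, Y → 5; minimax = 1.
-3 ≠ 1, so there is no saddle point; optimal play is mixed.
Let General R play T with probability p. Expected payoff against X: (-4)p + 1(1−p) = −5p + 1; against Y: 5p + (-3)(1−p) = 8p − 3.
Setting these equal: −5p + 1 = 8p − 3 ⇒ −13p = -4 ⇒ p = 4/13, and the value is (-5)·(4/13) + 1 = -7/13.
For General C: with q = P(X), equating T's and B's payoffs gives −9q + 5 = 4q − 3 ⇒ q = 8/13.

-7/13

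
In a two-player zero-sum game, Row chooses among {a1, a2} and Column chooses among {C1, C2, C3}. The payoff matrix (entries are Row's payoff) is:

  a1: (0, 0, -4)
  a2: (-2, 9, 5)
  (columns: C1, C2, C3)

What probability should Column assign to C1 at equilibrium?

Row minima: a1 → -4, a2 → -2; maximin = -2.
Column maxima: C1 → 0, C2 → 9, C3 → 5; minimax = 0.
-2 ≠ 0, so there is no saddle point; optimal play is mixed.
C2 is strictly dominated by C3 (it gives Row strictly more in every row), so Column never plays it.
On the remaining 2×2 (a1, a2 vs C1, C3):
Let Row play a1 with probability p. Expected payoff against C1: 0p + (-2)(1−p) = 2p − 2; against C3: (-4)p + 5(1−p) = −9p + 5.
Setting these equal: 2p − 2 = −9p + 5 ⇒ 11p = 7 ⇒ p = 7/11, and the value is (2)·(7/11) − 2 = -8/11.
For Column: with q = P(C1), equating a1's and a2's payoffs gives 4q − 4 = −7q + 5 ⇒ q = 9/11.

9/11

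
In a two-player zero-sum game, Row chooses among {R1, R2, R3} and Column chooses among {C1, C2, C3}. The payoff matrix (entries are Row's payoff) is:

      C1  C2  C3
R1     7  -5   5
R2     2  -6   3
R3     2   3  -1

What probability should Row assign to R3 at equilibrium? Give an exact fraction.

Row minima: R1 → -5, R2 → -6, R3 → -1; maximin = -1.
Column maxima: C1 → 7, C2 → 3, C3 → 5; minimax = 3.
-1 ≠ 3, so there is no saddle point; optimal play is mixed.
R2 is strictly dominated by R1, so Row never plays it.
With R2 eliminated, C1 is strictly dominated by C3 (it gives Row strictly more in every remaining row), so Column never plays it.
On the remaining 2×2 (R1, R3 vs C2, C3):
Let Row play R1 with probability p. Expected payoff against C2: (-5)p + 3(1−p) = −8p + 3; against C3: 5p + (-1)(1−p) = 6p − 1.
Setting these equal: −8p + 3 = 6p − 1 ⇒ −14p = -4 ⇒ p = 2/7, and the value is (-8)·(2/7) + 3 = 5/7.
For Column: with q = P(C2), equating R1's and R3's payoffs gives −10q + 5 = 4q − 1 ⇒ q = 3/7.

5/7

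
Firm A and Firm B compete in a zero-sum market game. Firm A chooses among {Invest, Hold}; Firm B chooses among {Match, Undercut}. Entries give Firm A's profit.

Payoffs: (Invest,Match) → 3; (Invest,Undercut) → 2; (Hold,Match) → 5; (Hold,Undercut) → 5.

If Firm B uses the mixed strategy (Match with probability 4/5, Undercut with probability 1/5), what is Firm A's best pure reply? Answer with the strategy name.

Expected payoff of Invest: (4/5)·3 + (1/5)·2 = 14/5.
Expected payoff of Hold: (4/5)·5 + (1/5)·5 = 5.
The largest is 5, so Firm A's best response is Hold.

Hold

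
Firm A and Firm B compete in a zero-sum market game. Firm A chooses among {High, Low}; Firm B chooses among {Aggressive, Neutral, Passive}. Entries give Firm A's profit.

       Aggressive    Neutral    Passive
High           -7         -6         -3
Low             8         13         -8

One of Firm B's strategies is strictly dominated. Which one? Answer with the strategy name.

Neutral

Aggressive holds Firm A's payoff strictly below Neutral in every row: -7 < -6, 8 < 13.
So Neutral is strictly dominated for Firm B.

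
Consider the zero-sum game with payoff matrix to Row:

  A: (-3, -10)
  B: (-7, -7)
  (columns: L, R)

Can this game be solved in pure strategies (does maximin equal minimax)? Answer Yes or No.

Yes

Row minima: A → -10, B → -7; maximin = -7.
Column maxima: L → -3, R → -7; minimax = -7.
maximin = minimax = -7, so a saddle point exists.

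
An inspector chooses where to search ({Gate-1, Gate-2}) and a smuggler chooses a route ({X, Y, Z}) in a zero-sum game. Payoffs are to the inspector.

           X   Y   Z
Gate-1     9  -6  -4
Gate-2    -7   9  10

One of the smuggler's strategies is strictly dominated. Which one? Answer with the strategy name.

Y holds the inspector's payoff strictly below Z in every row: -6 < -4, 9 < 10.
So Z is strictly dominated for the smuggler.

Z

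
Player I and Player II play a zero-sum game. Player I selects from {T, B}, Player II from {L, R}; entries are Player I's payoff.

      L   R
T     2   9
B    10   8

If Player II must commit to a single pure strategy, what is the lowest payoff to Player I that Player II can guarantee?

Column maxima: L → 10, R → 9.
The smallest of these is 9.

9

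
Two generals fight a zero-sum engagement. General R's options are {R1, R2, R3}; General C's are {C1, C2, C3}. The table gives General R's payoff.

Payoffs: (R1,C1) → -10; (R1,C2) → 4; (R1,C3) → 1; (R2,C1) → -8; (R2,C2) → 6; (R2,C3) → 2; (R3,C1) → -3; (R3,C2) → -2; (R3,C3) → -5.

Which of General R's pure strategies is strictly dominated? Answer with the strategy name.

R1

R2 gives a strictly higher payoff than R1 against every column: -8 > -10, 6 > 4, 2 > 1.
So R1 is strictly dominated and General R never plays it.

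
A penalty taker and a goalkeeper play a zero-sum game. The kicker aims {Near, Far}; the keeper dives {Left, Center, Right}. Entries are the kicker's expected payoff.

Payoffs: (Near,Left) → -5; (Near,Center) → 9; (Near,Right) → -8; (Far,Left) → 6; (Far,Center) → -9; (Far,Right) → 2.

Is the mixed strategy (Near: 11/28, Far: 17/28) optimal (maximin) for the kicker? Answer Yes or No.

Yes

Against Left this mix gives (11/28)·(-5) + (17/28)·6 = 47/28.
Against Center this mix gives (11/28)·9 + (17/28)·(-9) = -27/14.
Against Right this mix gives (11/28)·(-8) + (17/28)·2 = -27/14.
All of the keeper's active replies (Center, Right) yield -27/14, and no column does worse for the kicker. The mix makes the keeper indifferent and guarantees -27/14, so it is optimal.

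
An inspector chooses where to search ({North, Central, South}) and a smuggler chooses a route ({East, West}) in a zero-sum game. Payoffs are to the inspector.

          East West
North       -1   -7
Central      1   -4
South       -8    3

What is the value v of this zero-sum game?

-29/16

Row minima: North → -7, Central → -4, South → -8; maximin = -4.
Column maxima: East → 1, West → 3; minimax = 1.
-4 ≠ 1, so there is no saddle point; optimal play is mixed.
North is strictly dominated by Central, so the inspector never plays it.
On the remaining 2×2 (Central, South vs East, West):
Let the inspector play Central with probability p. Expected payoff against East: 1p + (-8)(1−p) = 9p − 8; against West: (-4)p + 3(1−p) = −7p + 3.
Setting these equal: 9p − 8 = −7p + 3 ⇒ 16p = 11 ⇒ p = 11/16, and the value is (9)·(11/16) − 8 = -29/16.
For the smuggler: with q = P(East), equating Central's and South's payoffs gives 5q − 4 = −11q + 3 ⇒ q = 7/16.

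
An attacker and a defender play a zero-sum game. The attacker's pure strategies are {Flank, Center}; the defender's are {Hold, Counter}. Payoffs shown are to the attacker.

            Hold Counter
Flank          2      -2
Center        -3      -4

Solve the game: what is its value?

Row minima: Flank → -2, Center → -4; maximin = -2.
Column maxima: Hold → 2, Counter → -2; minimax = -2.
Since maximin = minimax = -2, there is a saddle point and the value is -2.

-2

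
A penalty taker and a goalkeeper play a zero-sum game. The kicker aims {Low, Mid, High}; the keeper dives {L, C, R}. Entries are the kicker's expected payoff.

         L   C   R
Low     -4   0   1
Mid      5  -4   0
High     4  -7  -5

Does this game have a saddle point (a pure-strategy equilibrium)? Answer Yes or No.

No

Row minima: Low → -4, Mid → -4, High → -7; maximin = -4.
Column maxima: L → 5, C → 0, R → 1; minimax = 0.
-4 ≠ 0, so no pure-strategy equilibrium exists.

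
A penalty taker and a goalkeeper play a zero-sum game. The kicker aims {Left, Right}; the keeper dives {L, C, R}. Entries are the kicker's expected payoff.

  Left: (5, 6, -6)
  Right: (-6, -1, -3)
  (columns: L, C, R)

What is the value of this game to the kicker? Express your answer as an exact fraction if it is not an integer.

-51/14

Row minima: Left → -6, Right → -6; maximin = -6.
Column maxima: L → 5, C → 6, R → -3; minimax = -3.
-6 ≠ -3, so there is no saddle point; optimal play is mixed.
C is strictly dominated by L (it gives the kicker strictly more in every row), so the keeper never plays it.
On the remaining 2×2 (Left, Right vs L, R):
Let the kicker play Left with probability p. Expected payoff against L: 5p + (-6)(1−p) = 11p − 6; against R: (-6)p + (-3)(1−p) = −3p − 3.
Setting these equal: 11p − 6 = −3p − 3 ⇒ 14p = 3 ⇒ p = 3/14, and the value is (11)·(3/14) − 6 = -51/14.
For the keeper: with q = P(L), equating Left's and Right's payoffs gives 11q − 6 = −3q − 3 ⇒ q = 3/14.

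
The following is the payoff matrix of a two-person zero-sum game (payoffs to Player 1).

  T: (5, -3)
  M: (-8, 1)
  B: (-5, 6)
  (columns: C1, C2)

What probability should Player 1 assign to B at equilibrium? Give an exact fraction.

Row minima: T → -3, M → -8, B → -5; maximin = -3.
Column maxima: C1 → 5, C2 → 6; minimax = 5.
-3 ≠ 5, so there is no saddle point; optimal play is mixed.
M is strictly dominated by B, so Player 1 never plays it.
On the remaining 2×2 (T, B vs C1, C2):
Let Player 1 play T with probability p. Expected payoff against C1: 5p + (-5)(1−p) = 10p − 5; against C2: (-3)p + 6(1−p) = −9p + 6.
Setting these equal: 10p − 5 = −9p + 6 ⇒ 19p = 11 ⇒ p = 11/19, and the value is (10)·(11/19) − 5 = 15/19.
For Player 2: with q = P(C1), equating T's and B's payoffs gives 8q − 3 = −11q + 6 ⇒ q = 9/19.

8/19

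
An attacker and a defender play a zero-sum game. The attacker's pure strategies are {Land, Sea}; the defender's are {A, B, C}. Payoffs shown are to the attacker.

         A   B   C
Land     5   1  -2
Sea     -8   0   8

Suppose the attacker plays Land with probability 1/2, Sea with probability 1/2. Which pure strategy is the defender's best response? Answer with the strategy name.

If the defender plays A, the attacker's expected payoff is (1/2)·5 + (1/2)·(-8) = -3/2.
If the defender plays B, the attacker's expected payoff is (1/2)·1 + (1/2)·0 = 1/2.
If the defender plays C, the attacker's expected payoff is (1/2)·(-2) + (1/2)·8 = 3.
The defender minimizes the attacker's payoff; the smallest is -3/2, so the best response is A.

A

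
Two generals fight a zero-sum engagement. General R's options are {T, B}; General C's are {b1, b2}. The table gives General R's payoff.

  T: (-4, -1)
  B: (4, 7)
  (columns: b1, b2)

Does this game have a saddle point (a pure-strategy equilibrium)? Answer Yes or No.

Row minima: T → -4, B → 4; maximin = 4.
Column maxima: b1 → 4, b2 → 7; minimax = 4.
maximin = minimax = 4, so a saddle point exists.

Yes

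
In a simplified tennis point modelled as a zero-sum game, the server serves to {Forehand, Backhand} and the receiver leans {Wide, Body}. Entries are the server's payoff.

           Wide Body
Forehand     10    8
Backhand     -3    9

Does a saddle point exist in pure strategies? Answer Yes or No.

Row minima: Forehand → 8, Backhand → -3; maximin = 8.
Column maxima: Wide → 10, Body → 9; minimax = 9.
8 ≠ 9, so no pure-strategy equilibrium exists.

No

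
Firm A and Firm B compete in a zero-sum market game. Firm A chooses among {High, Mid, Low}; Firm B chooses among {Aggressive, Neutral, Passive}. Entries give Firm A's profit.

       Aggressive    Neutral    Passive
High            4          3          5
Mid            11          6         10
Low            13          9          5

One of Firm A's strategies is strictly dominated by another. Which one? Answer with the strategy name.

Mid gives a strictly higher payoff than High against every column: 11 > 4, 6 > 3, 10 > 5.
So High is strictly dominated and Firm A never plays it.

High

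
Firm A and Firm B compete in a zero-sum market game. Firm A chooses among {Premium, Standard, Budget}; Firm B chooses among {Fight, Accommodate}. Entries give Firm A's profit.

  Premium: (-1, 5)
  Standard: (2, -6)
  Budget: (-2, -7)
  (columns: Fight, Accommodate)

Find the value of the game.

Row minima: Premium → -1, Standard → -6, Budget → -7; maximin = -1.
Column maxima: Fight → 2, Accommodate → 5; minimax = 2.
-1 ≠ 2, so there is no saddle point; optimal play is mixed.
Budget is strictly dominated by Premium, so Firm A never plays it.
On the remaining 2×2 (Premium, Standard vs Fight, Accommodate):
Let Firm A play Premium with probability p. Expected payoff against Fight: (-1)p + 2(1−p) = −3p + 2; against Accommodate: 5p + (-6)(1−p) = 11p − 6.
Setting these equal: −3p + 2 = 11p − 6 ⇒ −14p = -8 ⇒ p = 4/7, and the value is (-3)·(4/7) + 2 = 2/7.
For Firm B: with q = P(Fight), equating Premium's and Standard's payoffs gives −6q + 5 = 8q − 6 ⇒ q = 11/14.

2/7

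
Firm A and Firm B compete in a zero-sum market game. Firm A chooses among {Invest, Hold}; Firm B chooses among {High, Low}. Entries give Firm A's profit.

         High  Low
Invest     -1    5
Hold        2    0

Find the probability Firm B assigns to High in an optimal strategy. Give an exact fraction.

5/8

Row minima: Invest → -1, Hold → 0; maximin = 0.
Column maxima: High → 2, Low → 5; minimax = 2.
0 ≠ 2, so there is no saddle point; optimal play is mixed.
Let Firm A play Invest with probability p. Expected payoff against High: (-1)p + 2(1−p) = −3p + 2; against Low: 5p + 0(1−p) = 5p.
Setting these equal: −3p + 2 = 5p ⇒ −8p = -2 ⇒ p = 1/4, and the value is (-3)·(1/4) + 2 = 5/4.
For Firm B: with q = P(High), equating Invest's and Hold's payoffs gives −6q + 5 = 2q ⇒ q = 5/8.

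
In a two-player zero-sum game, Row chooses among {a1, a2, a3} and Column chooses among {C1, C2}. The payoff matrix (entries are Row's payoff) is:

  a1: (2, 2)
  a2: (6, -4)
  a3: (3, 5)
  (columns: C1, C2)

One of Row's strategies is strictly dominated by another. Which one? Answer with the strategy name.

a1

a3 gives a strictly higher payoff than a1 against every column: 3 > 2, 5 > 2.
So a1 is strictly dominated and Row never plays it.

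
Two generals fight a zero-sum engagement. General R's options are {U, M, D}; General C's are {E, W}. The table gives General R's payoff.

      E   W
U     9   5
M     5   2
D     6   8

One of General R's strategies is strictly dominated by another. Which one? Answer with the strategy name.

M

U gives a strictly higher payoff than M against every column: 9 > 5, 5 > 2.
So M is strictly dominated and General R never plays it.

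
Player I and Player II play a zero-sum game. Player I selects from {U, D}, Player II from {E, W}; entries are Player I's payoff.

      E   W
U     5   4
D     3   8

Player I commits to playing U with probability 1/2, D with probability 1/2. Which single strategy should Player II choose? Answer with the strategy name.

E

If Player II plays E, Player I's expected payoff is (1/2)·5 + (1/2)·3 = 4.
If Player II plays W, Player I's expected payoff is (1/2)·4 + (1/2)·8 = 6.
Player II minimizes Player I's payoff; the smallest is 4, so the best response is E.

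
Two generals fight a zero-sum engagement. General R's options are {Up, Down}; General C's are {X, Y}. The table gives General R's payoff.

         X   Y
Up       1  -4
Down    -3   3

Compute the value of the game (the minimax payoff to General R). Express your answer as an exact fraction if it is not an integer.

-9/11

Row minima: Up → -4, Down → -3; maximin = -3.
Column maxima: X → 1, Y → 3; minimax = 1.
-3 ≠ 1, so there is no saddle point; optimal play is mixed.
Let General R play Up with probability p. Expected payoff against X: 1p + (-3)(1−p) = 4p − 3; against Y: (-4)p + 3(1−p) = −7p + 3.
Setting these equal: 4p − 3 = −7p + 3 ⇒ 11p = 6 ⇒ p = 6/11, and the value is (4)·(6/11) − 3 = -9/11.
For General C: with q = P(X), equating Up's and Down's payoffs gives 5q − 4 = −6q + 3 ⇒ q = 7/11.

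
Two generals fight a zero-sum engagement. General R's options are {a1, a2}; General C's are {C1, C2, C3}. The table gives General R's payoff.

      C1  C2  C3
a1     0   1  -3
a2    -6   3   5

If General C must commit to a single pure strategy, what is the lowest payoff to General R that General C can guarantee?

Column maxima: C1 → 0, C2 → 3, C3 → 5.
The smallest of these is 0.

0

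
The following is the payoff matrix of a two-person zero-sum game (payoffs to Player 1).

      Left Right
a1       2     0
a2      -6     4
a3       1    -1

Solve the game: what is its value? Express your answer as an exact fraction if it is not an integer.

Row minima: a1 → 0, a2 → -6, a3 → -1; maximin = 0.
Column maxima: Left → 2, Right → 4; minimax = 2.
0 ≠ 2, so there is no saddle point; optimal play is mixed.
a3 is strictly dominated by a1, so Player 1 never plays it.
On the remaining 2×2 (a1, a2 vs Left, Right):
Let Player 1 play a1 with probability p. Expected payoff against Left: 2p + (-6)(1−p) = 8p − 6; against Right: 0p + 4(1−p) = −4p + 4.
Setting these equal: 8p − 6 = −4p + 4 ⇒ 12p = 10 ⇒ p = 5/6, and the value is (8)·(5/6) − 6 = 2/3.
For Player 2: with q = P(Left), equating a1's and a2's payoffs gives 2q = −10q + 4 ⇒ q = 1/3.

2/3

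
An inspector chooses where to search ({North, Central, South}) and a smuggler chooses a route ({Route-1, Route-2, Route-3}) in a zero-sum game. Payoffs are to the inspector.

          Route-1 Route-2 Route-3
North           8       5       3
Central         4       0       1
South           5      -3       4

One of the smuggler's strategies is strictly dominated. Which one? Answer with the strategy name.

Route-2 holds the inspector's payoff strictly below Route-1 in every row: 5 < 8, 0 < 4, -3 < 5.
So Route-1 is strictly dominated for the smuggler.

Route-1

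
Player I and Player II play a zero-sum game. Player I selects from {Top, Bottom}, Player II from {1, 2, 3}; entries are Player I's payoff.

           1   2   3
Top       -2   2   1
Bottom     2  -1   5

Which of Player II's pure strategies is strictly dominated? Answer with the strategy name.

1 holds Player I's payoff strictly below 3 in every row: -2 < 1, 2 < 5.
So 3 is strictly dominated for Player II.

3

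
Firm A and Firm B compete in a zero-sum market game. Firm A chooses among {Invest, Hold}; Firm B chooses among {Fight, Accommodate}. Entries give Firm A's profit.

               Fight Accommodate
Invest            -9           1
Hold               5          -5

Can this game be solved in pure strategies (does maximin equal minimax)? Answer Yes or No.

No

Row minima: Invest → -9, Hold → -5; maximin = -5.
Column maxima: Fight → 5, Accommodate → 1; minimax = 1.
-5 ≠ 1, so no pure-strategy equilibrium exists.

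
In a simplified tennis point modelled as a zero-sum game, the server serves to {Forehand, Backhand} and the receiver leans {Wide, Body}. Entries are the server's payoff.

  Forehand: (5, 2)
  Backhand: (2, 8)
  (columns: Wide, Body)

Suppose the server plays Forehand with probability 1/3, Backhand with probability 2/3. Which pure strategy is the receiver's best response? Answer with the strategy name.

If the receiver plays Wide, the server's expected payoff is (1/3)·5 + (2/3)·2 = 3.
If the receiver plays Body, the server's expected payoff is (1/3)·2 + (2/3)·8 = 6.
The receiver minimizes the server's payoff; the smallest is 3, so the best response is Wide.

Wide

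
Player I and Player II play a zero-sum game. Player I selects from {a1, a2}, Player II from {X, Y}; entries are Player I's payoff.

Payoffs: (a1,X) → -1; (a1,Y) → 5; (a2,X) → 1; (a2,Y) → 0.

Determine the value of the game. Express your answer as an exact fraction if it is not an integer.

5/7

Row minima: a1 → -1, a2 → 0; maximin = 0.
Column maxima: X → 1, Y → 5; minimax = 1.
0 ≠ 1, so there is no saddle point; optimal play is mixed.
Let Player I play a1 with probability p. Expected payoff against X: (-1)p + 1(1−p) = −2p + 1; against Y: 5p + 0(1−p) = 5p.
Setting these equal: −2p + 1 = 5p ⇒ −7p = -1 ⇒ p = 1/7, and the value is (-2)·(1/7) + 1 = 5/7.
For Player II: with q = P(X), equating a1's and a2's payoffs gives −6q + 5 = q ⇒ q = 5/7.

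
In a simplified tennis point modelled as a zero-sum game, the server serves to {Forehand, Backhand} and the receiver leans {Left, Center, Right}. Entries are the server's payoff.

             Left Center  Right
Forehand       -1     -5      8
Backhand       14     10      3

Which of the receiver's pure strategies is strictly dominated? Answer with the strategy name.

Left

Center holds the server's payoff strictly below Left in every row: -5 < -1, 10 < 14.
So Left is strictly dominated for the receiver.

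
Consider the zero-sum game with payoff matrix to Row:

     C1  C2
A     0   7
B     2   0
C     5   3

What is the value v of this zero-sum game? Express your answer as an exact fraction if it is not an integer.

Row minima: A → 0, B → 0, C → 3; maximin = 3.
Column maxima: C1 → 5, C2 → 7; minimax = 5.
3 ≠ 5, so there is no saddle point; optimal play is mixed.
B is strictly dominated by C, so Row never plays it.
On the remaining 2×2 (A, C vs C1, C2):
Let Row play A with probability p. Expected payoff against C1: 0p + 5(1−p) = −5p + 5; against C2: 7p + 3(1−p) = 4p + 3.
Setting these equal: −5p + 5 = 4p + 3 ⇒ −9p = -2 ⇒ p = 2/9, and the value is (-5)·(2/9) + 5 = 35/9.
For Column: with q = P(C1), equating A's and C's payoffs gives −7q + 7 = 2q + 3 ⇒ q = 4/9.

35/9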